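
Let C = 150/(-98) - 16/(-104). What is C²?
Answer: 769129/405769 ≈ 1.8955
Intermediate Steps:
C = -877/637 (C = 150*(-1/98) - 16*(-1/104) = -75/49 + 2/13 = -877/637 ≈ -1.3768)
C² = (-877/637)² = 769129/405769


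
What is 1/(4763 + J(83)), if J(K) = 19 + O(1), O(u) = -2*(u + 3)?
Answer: 1/4774 ≈ 0.00020947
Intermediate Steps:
O(u) = -6 - 2*u (O(u) = -2*(3 + u) = -6 - 2*u)
J(K) = 11 (J(K) = 19 + (-6 - 2*1) = 19 + (-6 - 2) = 19 - 8 = 11)
1/(4763 + J(83)) = 1/(4763 + 11) = 1/4774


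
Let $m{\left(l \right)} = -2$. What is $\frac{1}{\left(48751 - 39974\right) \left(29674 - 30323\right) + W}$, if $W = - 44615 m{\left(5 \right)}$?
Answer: $- \frac{1}{5607043} \approx -1.7835 \cdot 10^{-7}$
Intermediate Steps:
$W = 89230$ ($W = \left(-44615\right) \left(-2\right) = 89230$)
$\frac{1}{\left(48751 - 39974\right) \left(29674 - 30323\right) + W} = \frac{1}{\left(48751 - 39974\right) \left(29674 - 30323\right) + 89230} = \frac{1}{8777 \left(-649\right) + 89230} = \frac{1}{-5696273 + 89230} = \frac{1}{-5607043} = - \frac{1}{5607043}$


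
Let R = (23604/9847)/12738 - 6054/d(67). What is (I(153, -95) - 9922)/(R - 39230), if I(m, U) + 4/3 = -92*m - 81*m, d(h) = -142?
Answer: 162047911168627/174493642597587 ≈ 0.92867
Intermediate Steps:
R = 63280262201/1484267851 (R = (23604/9847)/12738 - 6054/(-142) = (23604*(1/9847))*(1/12738) - 6054*(-1/142) = (23604/9847)*(1/12738) + 3027/71 = 3934/20905181 + 3027/71 = 63280262201/1484267851 ≈ 42.634)
I(m, U) = -4/3 - 173*m (I(m, U) = -4/3 + (-92*m - 81*m) = -4/3 - 173*m)
(I(153, -95) - 9922)/(R - 39230) = ((-4/3 - 173*153) - 9922)/(63280262201/1484267851 - 39230) = ((-4/3 - 26469) - 9922)/(-58164547532529/1484267851) = (-79411/3 - 9922)*(-1484267851/58164547532529) = -109177/3*(-1484267851/58164547532529) = 162047911168627/174493642597587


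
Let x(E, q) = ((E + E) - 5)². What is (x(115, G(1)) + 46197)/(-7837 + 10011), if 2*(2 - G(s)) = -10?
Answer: 48411/1087 ≈ 44.536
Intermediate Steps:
G(s) = 7 (G(s) = 2 - ½*(-10) = 2 + 5 = 7)
x(E, q) = (-5 + 2*E)² (x(E, q) = (2*E - 5)² = (-5 + 2*E)²)
(x(115, G(1)) + 46197)/(-7837 + 10011) = ((-5 + 2*115)² + 46197)/(-7837 + 10011) = ((-5 + 230)² + 46197)/2174 = (225² + 46197)*(1/2174) = (50625 + 46197)*(1/2174) = 96822*(1/2174) = 48411/1087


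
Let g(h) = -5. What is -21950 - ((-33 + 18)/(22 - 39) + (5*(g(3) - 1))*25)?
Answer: -360415/17 ≈ -21201.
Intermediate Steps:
-21950 - ((-33 + 18)/(22 - 39) + (5*(g(3) - 1))*25) = -21950 - ((-33 + 18)/(22 - 39) + (5*(-5 - 1))*25) = -21950 - (-15/(-17) + (5*(-6))*25) = -21950 - (-15*(-1/17) - 30*25) = -21950 - (15/17 - 750) = -21950 - 1*(-12735/17) = -21950 + 12735/17 = -360415/17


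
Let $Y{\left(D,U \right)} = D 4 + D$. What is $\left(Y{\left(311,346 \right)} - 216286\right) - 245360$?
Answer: $-460091$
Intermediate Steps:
$Y{\left(D,U \right)} = 5 D$ ($Y{\left(D,U \right)} = 4 D + D = 5 D$)
$\left(Y{\left(311,346 \right)} - 216286\right) - 245360 = \left(5 \cdot 311 - 216286\right) - 245360 = \left(1555 - 216286\right) - 245360 = -214731 - 245360 = -460091$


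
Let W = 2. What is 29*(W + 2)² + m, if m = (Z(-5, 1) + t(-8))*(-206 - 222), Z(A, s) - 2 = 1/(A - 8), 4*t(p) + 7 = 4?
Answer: -495/13 ≈ -38.077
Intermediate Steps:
t(p) = -¾ (t(p) = -7/4 + (¼)*4 = -7/4 + 1 = -¾)
Z(A, s) = 2 + 1/(-8 + A) (Z(A, s) = 2 + 1/(A - 8) = 2 + 1/(-8 + A))
m = -6527/13 (m = ((-15 + 2*(-5))/(-8 - 5) - ¾)*(-206 - 222) = ((-15 - 10)/(-13) - ¾)*(-428) = (-1/13*(-25) - ¾)*(-428) = (25/13 - ¾)*(-428) = (61/52)*(-428) = -6527/13 ≈ -502.08)
29*(W + 2)² + m = 29*(2 + 2)² - 6527/13 = 29*4² - 6527/13 = 29*16 - 6527/13 = 464 - 6527/13 = -495/13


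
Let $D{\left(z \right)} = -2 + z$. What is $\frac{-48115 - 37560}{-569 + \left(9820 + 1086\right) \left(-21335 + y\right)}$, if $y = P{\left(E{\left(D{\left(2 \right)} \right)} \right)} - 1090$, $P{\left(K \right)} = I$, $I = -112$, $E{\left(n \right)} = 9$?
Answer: $\frac{85675}{245789091} \approx 0.00034857$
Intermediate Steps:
$P{\left(K \right)} = -112$
$y = -1202$ ($y = -112 - 1090 = -1202$)
$\frac{-48115 - 37560}{-569 + \left(9820 + 1086\right) \left(-21335 + y\right)} = \frac{-48115 - 37560}{-569 + \left(9820 + 1086\right) \left(-21335 - 1202\right)} = - \frac{85675}{-569 + 10906 \left(-22537\right)} = - \frac{85675}{-569 - 245788522} = - \frac{85675}{-245789091} = \left(-85675\right) \left(- \frac{1}{245789091}\right) = \frac{85675}{245789091}$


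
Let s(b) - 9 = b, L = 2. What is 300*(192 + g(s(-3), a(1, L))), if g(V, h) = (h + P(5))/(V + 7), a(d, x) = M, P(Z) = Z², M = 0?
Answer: 756300/13 ≈ 58177.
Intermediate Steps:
s(b) = 9 + b
a(d, x) = 0
g(V, h) = (25 + h)/(7 + V) (g(V, h) = (h + 5²)/(V + 7) = (h + 25)/(7 + V) = (25 + h)/(7 + V))
300*(192 + g(s(-3), a(1, L))) = 300*(192 + (25 + 0)/(7 + (9 - 3))) = 300*(192 + 25/(7 + 6)) = 300*(192 + 25/13) = 300*(2521/13) = 756300/13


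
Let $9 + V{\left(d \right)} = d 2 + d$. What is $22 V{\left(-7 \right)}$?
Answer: $-660$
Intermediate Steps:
$V{\left(d \right)} = -9 + 3 d$ ($V{\left(d \right)} = -9 + \left(d 2 + d\right) = -9 + \left(2 d + d\right) = -9 + 3 d$)
$22 V{\left(-7 \right)} = 22 \left(-9 + 3 \left(-7\right)\right) = 22 \left(-9 - 21\right) = 22 \left(-30\right) = -660$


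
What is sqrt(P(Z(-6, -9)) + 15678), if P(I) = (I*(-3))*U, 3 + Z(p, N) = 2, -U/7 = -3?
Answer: 3*sqrt(1749) ≈ 125.46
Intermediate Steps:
U = 21 (U = -7*(-3) = 21)
Z(p, N) = -1 (Z(p, N) = -3 + 2 = -1)
P(I) = -63*I (P(I) = (I*(-3))*21 = -3*I*21 = -63*I)
sqrt(P(Z(-6, -9)) + 15678) = sqrt(-63*(-1) + 15678) = sqrt(63 + 15678) = sqrt(15741) = 3*sqrt(1749)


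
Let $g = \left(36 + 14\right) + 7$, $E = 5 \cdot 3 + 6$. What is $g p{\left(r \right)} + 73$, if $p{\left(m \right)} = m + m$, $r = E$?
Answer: $2467$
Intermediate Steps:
$E = 21$ ($E = 15 + 6 = 21$)
$r = 21$
$p{\left(m \right)} = 2 m$
$g = 57$ ($g = 50 + 7 = 57$)
$g p{\left(r \right)} + 73 = 57 \cdot 2 \cdot 21 + 73 = 57 \cdot 42 + 73 = 2394 + 73 = 2467$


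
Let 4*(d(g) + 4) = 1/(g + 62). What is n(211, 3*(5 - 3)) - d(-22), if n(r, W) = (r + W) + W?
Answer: 36319/160 ≈ 226.99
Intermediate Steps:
d(g) = -4 + 1/(4*(62 + g)) (d(g) = -4 + 1/(4*(g + 62)) = -4 + 1/(4*(62 + g)))
n(r, W) = r + 2*W (n(r, W) = (W + r) + W = r + 2*W)
n(211, 3*(5 - 3)) - d(-22) = (211 + 2*(3*(5 - 3))) - (-991 - 16*(-22))/(4*(62 - 22)) = (211 + 2*(3*2)) - (-991 + 352)/(4*40) = (211 + 2*6) - (-639)/(4*40) = (211 + 12) - 1*(-639/160) = 223 + 639/160 = 36319/160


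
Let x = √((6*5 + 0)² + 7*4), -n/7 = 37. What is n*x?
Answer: -1036*√58 ≈ -7889.9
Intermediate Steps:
n = -259 (n = -7*37 = -259)
x = 4*√58 (x = √((30 + 0)² + 28) = √(30² + 28) = √(900 + 28) = √928 = 4*√58 ≈ 30.463)
n*x = -1036*√58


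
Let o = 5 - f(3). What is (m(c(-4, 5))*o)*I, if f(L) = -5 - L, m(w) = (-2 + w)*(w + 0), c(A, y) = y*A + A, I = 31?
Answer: 251472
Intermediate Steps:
c(A, y) = A + A*y (c(A, y) = A*y + A = A + A*y)
m(w) = w*(-2 + w) (m(w) = (-2 + w)*w = w*(-2 + w))
o = 13 (o = 5 - (-5 - 1*3) = 5 - (-5 - 3) = 5 - 1*(-8) = 5 + 8 = 13)
(m(c(-4, 5))*o)*I = (((-4*(1 + 5))*(-2 - 4*(1 + 5)))*13)*31 = (((-4*6)*(-2 - 4*6))*13)*31 = (-24*(-2 - 24)*13)*31 = (-24*(-26)*13)*31 = (624*13)*31 = 8112*31 = 251472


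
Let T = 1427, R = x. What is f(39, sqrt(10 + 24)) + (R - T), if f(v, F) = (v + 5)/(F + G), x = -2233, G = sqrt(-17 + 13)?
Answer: 4*(11 - 1830*I - 915*sqrt(34))/(sqrt(34) + 2*I) ≈ -3653.3 - 2.3158*I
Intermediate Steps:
G = 2*I (G = sqrt(-4) = 2*I ≈ 2.0*I)
R = -2233
f(v, F) = (5 + v)/(F + 2*I) (f(v, F) = (v + 5)/(F + 2*I) = (5 + v)/(F + 2*I))
f(39, sqrt(10 + 24)) + (R - T) = (5 + 39)/(sqrt(10 + 24) + 2*I) + (-2233 - 1*1427) = 44/(sqrt(34) + 2*I) + (-2233 - 1427) = 44/(sqrt(34) + 2*I) - 3660 = -3660 + 44/(sqrt(34) + 2*I)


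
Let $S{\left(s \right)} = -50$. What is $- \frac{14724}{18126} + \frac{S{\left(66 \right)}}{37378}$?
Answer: $- \frac{15312777}{18819823} \approx -0.81365$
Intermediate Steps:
$- \frac{14724}{18126} + \frac{S{\left(66 \right)}}{37378} = - \frac{14724}{18126} - \frac{50}{37378} = \left(-14724\right) \frac{1}{18126} - \frac{25}{18689} = - \frac{818}{1007} - \frac{25}{18689} = - \frac{15312777}{18819823}$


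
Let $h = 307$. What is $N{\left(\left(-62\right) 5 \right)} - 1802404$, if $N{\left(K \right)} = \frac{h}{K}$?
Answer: $- \frac{558745547}{310} \approx -1.8024 \cdot 10^{6}$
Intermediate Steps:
$N{\left(K \right)} = \frac{307}{K}$
$N{\left(\left(-62\right) 5 \right)} - 1802404 = \frac{307}{\left(-62\right) 5} - 1802404 = \frac{307}{-310} - 1802404 = 307 \left(- \frac{1}{310}\right) - 1802404 = - \frac{307}{310} - 1802404 = - \frac{558745547}{310}$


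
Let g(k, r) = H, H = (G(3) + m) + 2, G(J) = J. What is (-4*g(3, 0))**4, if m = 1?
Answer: 331776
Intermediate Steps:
H = 6 (H = (3 + 1) + 2 = 4 + 2 = 6)
g(k, r) = 6
(-4*g(3, 0))**4 = (-4*6)**4 = (-24)**4 = 331776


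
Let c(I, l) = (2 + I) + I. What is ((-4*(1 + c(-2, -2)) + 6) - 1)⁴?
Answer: 6561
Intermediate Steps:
c(I, l) = 2 + 2*I
((-4*(1 + c(-2, -2)) + 6) - 1)⁴ = ((-4*(1 + (2 + 2*(-2))) + 6) - 1)⁴ = ((-4*(1 + (2 - 4)) + 6) - 1)⁴ = ((-4*(1 - 2) + 6) - 1)⁴ = ((-4*(-1) + 6) - 1)⁴ = ((4 + 6) - 1)⁴ = (10 - 1)⁴ = 9⁴ = 6561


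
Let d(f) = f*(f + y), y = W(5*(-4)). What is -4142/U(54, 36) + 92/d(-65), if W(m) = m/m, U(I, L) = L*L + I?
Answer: -427663/140400 ≈ -3.0460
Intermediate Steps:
U(I, L) = I + L² (U(I, L) = L² + I = I + L²)
W(m) = 1
y = 1
d(f) = f*(1 + f) (d(f) = f*(f + 1) = f*(1 + f))
-4142/U(54, 36) + 92/d(-65) = -4142/(54 + 36²) + 92/((-65*(1 - 65))) = -4142/(54 + 1296) + 92/((-65*(-64))) = -4142/1350 + 92/4160 = -4142*1/1350 + 92*(1/4160) = -2071/675 + 23/1040 = -427663/140400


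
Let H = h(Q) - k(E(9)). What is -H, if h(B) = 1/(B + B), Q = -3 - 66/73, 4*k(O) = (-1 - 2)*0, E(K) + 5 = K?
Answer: 73/570 ≈ 0.12807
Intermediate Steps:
E(K) = -5 + K
k(O) = 0 (k(O) = ((-1 - 2)*0)/4 = (-3*0)/4 = (¼)*0 = 0)
Q = -285/73 (Q = -3 - 66/73 = -285/73 ≈ -3.9041)
h(B) = 1/(2*B)
H = -73/570 (H = 1/(2*(-285/73)) - 1*0 = (½)*(-73/285) + 0 = -73/570 + 0 = -73/570 ≈ -0.12807)
-H = -1*(-73/570) = 73/570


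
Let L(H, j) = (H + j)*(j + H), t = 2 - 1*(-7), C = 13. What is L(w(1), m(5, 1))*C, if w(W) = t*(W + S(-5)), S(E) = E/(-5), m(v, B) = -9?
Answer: 1053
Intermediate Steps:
t = 9 (t = 2 + 7 = 9)
S(E) = -E/5 (S(E) = E*(-⅕) = -E/5)
w(W) = 9 + 9*W (w(W) = 9*(W - ⅕*(-5)) = 9*(W + 1) = 9*(1 + W) = 9 + 9*W)
L(H, j) = (H + j)² (L(H, j) = (H + j)*(H + j) = (H + j)²)
L(w(1), m(5, 1))*C = ((9 + 9*1) - 9)²*13 = ((9 + 9) - 9)²*13 = (18 - 9)²*13 = 9²*13 = 81*13 = 1053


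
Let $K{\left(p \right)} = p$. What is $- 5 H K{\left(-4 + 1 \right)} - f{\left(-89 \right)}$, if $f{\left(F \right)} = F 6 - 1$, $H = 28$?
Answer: $955$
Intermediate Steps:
$f{\left(F \right)} = -1 + 6 F$ ($f{\left(F \right)} = 6 F - 1 = -1 + 6 F$)
$- 5 H K{\left(-4 + 1 \right)} - f{\left(-89 \right)} = \left(-5\right) 28 \left(-4 + 1\right) - \left(-1 + 6 \left(-89\right)\right) = \left(-140\right) \left(-3\right) - \left(-1 - 534\right) = 420 - -535 = 420 + 535 = 955$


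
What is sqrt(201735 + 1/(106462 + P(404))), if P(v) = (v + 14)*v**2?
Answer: sqrt(37676766107354770730)/13666150 ≈ 449.15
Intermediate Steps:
P(v) = v**2*(14 + v) (P(v) = (14 + v)*v**2 = v**2*(14 + v))
sqrt(201735 + 1/(106462 + P(404))) = sqrt(201735 + 1/(106462 + 404**2*(14 + 404))) = sqrt(201735 + 1/(106462 + 163216*418)) = sqrt(201735 + 1/(106462 + 68224288)) = sqrt(201735 + 1/68330750) = sqrt(13784703851251/68330750) = sqrt(37676766107354770730)/13666150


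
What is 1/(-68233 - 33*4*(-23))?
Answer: -1/65197 ≈ -1.5338e-5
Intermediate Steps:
1/(-68233 - 33*4*(-23)) = 1/(-68233 - 132*(-23)) = 1/(-68233 + 3036) = 1/(-65197) = -1/65197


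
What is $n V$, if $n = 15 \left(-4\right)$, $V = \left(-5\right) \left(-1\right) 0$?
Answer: $0$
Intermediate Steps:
$V = 0$ ($V = 5 \cdot 0 = 0$)
$n = -60$
$n V = \left(-60\right) 0 = 0$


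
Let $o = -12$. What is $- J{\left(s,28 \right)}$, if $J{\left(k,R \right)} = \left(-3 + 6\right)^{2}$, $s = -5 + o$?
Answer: $-9$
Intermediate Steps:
$s = -17$ ($s = -5 - 12 = -17$)
$J{\left(k,R \right)} = 9$ ($J{\left(k,R \right)} = 3^{2} = 9$)
$- J{\left(s,28 \right)} = \left(-1\right) 9 = -9$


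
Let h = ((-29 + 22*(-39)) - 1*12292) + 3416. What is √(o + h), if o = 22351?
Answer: 2*√3147 ≈ 112.20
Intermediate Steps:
h = -9763 (h = ((-29 - 858) - 12292) + 3416 = (-887 - 12292) + 3416 = -13179 + 3416 = -9763)
√(o + h) = √(22351 - 9763) = √12588 = 2*√3147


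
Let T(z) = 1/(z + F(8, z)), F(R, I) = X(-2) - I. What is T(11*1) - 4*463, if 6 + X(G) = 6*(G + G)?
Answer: -55561/30 ≈ -1852.0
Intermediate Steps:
X(G) = -6 + 12*G (X(G) = -6 + 6*(G + G) = -6 + 6*(2*G) = -6 + 12*G)
F(R, I) = -30 - I (F(R, I) = (-6 + 12*(-2)) - I = (-6 - 24) - I = -30 - I)
T(z) = -1/30 (T(z) = 1/(z + (-30 - z)) = 1/(-30) = -1/30)
T(11*1) - 4*463 = -1/30 - 4*463 = -1/30 - 1852 = -55561/30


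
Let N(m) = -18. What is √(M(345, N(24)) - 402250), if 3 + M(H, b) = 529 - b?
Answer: 3*I*√44634 ≈ 633.8*I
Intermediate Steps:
M(H, b) = 526 - b (M(H, b) = -3 + (529 - b) = 526 - b)
√(M(345, N(24)) - 402250) = √((526 - 1*(-18)) - 402250) = √((526 + 18) - 402250) = √(544 - 402250) = √(-401706) = 3*I*√44634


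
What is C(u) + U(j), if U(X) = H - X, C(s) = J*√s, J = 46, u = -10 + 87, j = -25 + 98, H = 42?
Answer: -31 + 46*√77 ≈ 372.65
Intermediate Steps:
j = 73
u = 77
C(s) = 46*√s
U(X) = 42 - X
C(u) + U(j) = 46*√77 + (42 - 1*73) = 46*√77 + (42 - 73) = 46*√77 - 31 = -31 + 46*√77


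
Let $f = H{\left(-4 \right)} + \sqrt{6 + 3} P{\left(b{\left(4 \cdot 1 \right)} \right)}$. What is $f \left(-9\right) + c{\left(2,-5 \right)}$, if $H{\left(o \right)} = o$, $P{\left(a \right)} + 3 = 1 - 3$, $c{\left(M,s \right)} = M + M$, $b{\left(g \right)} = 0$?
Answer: $175$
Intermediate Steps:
$c{\left(M,s \right)} = 2 M$
$P{\left(a \right)} = -5$ ($P{\left(a \right)} = -3 + \left(1 - 3\right) = -3 - 2 = -5$)
$f = -19$ ($f = -4 + \sqrt{6 + 3} \left(-5\right) = -4 + \sqrt{9} \left(-5\right) = -4 + 3 \left(-5\right) = -4 - 15 = -19$)
$f \left(-9\right) + c{\left(2,-5 \right)} = \left(-19\right) \left(-9\right) + 2 \cdot 2 = 171 + 4 = 175$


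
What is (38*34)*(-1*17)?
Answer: -21964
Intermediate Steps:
(38*34)*(-1*17) = 1292*(-17) = -21964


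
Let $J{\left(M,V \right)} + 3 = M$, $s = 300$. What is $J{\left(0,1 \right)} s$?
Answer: $-900$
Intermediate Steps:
$J{\left(M,V \right)} = -3 + M$
$J{\left(0,1 \right)} s = \left(-3 + 0\right) 300 = \left(-3\right) 300 = -900$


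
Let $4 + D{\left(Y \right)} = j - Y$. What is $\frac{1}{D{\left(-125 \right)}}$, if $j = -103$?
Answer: $\frac{1}{18} \approx 0.055556$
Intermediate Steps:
$D{\left(Y \right)} = -107 - Y$ ($D{\left(Y \right)} = -4 - \left(103 + Y\right) = -107 - Y$)
$\frac{1}{D{\left(-125 \right)}} = \frac{1}{-107 - -125} = \frac{1}{-107 + 125} = \frac{1}{18}$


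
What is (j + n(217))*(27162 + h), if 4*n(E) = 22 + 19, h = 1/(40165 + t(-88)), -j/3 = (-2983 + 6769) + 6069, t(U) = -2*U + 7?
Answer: -129560029676563/161392 ≈ -8.0277e+8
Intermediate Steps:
t(U) = 7 - 2*U
j = -29565 (j = -3*((-2983 + 6769) + 6069) = -3*(3786 + 6069) = -3*9855 = -29565)
h = 1/40348 (h = 1/(40165 + (7 - 2*(-88))) = 1/(40165 + (7 + 176)) = 1/(40165 + 183) = 1/40348 ≈ 2.4784e-5)
n(E) = 41/4 (n(E) = (22 + 19)/4 = (¼)*41 = 41/4)
(j + n(217))*(27162 + h) = (-29565 + 41/4)*(27162 + 1/40348) = -118219/4*1095932377/40348 = -129560029676563/161392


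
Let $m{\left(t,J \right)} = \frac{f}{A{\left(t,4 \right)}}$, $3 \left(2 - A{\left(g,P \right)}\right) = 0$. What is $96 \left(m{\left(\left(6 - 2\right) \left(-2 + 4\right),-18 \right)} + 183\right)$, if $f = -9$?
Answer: $17136$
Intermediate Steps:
$A{\left(g,P \right)} = 2$ ($A{\left(g,P \right)} = 2 - 0 = 2 + 0 = 2$)
$m{\left(t,J \right)} = - \frac{9}{2}$
$96 \left(m{\left(\left(6 - 2\right) \left(-2 + 4\right),-18 \right)} + 183\right) = 96 \left(- \frac{9}{2} + 183\right) = 96 \cdot \frac{357}{2} = 17136$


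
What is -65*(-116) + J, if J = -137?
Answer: 7403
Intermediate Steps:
-65*(-116) + J = -65*(-116) - 137 = 7540 - 137 = 7403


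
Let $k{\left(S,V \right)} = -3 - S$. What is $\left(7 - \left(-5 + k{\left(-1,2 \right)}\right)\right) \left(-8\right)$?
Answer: $-112$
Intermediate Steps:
$\left(7 - \left(-5 + k{\left(-1,2 \right)}\right)\right) \left(-8\right) = \left(7 + \left(5 - \left(-3 - -1\right)\right)\right) \left(-8\right) = \left(7 + \left(5 - \left(-3 + 1\right)\right)\right) \left(-8\right) = \left(7 + \left(5 - -2\right)\right) \left(-8\right) = \left(7 + \left(5 + 2\right)\right) \left(-8\right) = \left(7 + 7\right) \left(-8\right) = 14 \left(-8\right) = -112$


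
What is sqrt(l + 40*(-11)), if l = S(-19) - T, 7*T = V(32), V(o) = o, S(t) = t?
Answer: I*sqrt(22715)/7 ≈ 21.531*I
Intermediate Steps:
T = 32/7 (T = (1/7)*32 = 32/7 ≈ 4.5714)
l = -165/7 (l = -19 - 1*32/7 = -19 - 32/7 = -165/7 ≈ -23.571)
sqrt(l + 40*(-11)) = sqrt(-165/7 + 40*(-11)) = sqrt(-165/7 - 440) = sqrt(-3245/7) = I*sqrt(22715)/7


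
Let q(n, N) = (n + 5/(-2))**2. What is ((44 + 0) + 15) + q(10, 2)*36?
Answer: 2084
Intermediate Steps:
q(n, N) = (-5/2 + n)**2 (q(n, N) = (n + 5*(-1/2))**2 = (n - 5/2)**2 = (-5/2 + n)**2)
((44 + 0) + 15) + q(10, 2)*36 = ((44 + 0) + 15) + ((-5 + 2*10)**2/4)*36 = (44 + 15) + ((-5 + 20)**2/4)*36 = 59 + ((1/4)*15**2)*36 = 59 + ((1/4)*225)*36 = 59 + (225/4)*36 = 59 + 2025 = 2084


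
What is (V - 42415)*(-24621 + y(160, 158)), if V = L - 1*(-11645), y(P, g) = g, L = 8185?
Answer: 552496855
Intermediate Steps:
V = 19830 (V = 8185 - 1*(-11645) = 8185 + 11645 = 19830)
(V - 42415)*(-24621 + y(160, 158)) = (19830 - 42415)*(-24621 + 158) = -22585*(-24463) = 552496855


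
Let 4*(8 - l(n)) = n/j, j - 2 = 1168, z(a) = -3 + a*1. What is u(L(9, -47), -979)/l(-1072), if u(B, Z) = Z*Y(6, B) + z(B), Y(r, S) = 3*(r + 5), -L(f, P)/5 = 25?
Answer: -18974475/4814 ≈ -3941.5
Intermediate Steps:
z(a) = -3 + a
L(f, P) = -125 (L(f, P) = -5*25 = -125)
Y(r, S) = 15 + 3*r (Y(r, S) = 3*(5 + r) = 15 + 3*r)
u(B, Z) = -3 + B + 33*Z (u(B, Z) = Z*(15 + 3*6) + (-3 + B) = Z*(15 + 18) + (-3 + B) = Z*33 + (-3 + B) = 33*Z + (-3 + B) = -3 + B + 33*Z)
j = 1170 (j = 2 + 1168 = 1170)
l(n) = 8 - n/4680 (l(n) = 8 - n/(4*1170) = 8 - n/4680)
u(L(9, -47), -979)/l(-1072) = (-3 - 125 + 33*(-979))/(8 - 1/4680*(-1072)) = (-3 - 125 - 32307)/(8 + 134/585) = -32435/4814/585 = -32435*585/4814 = -18974475/4814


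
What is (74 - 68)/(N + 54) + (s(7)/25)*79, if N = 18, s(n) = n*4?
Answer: 26569/300 ≈ 88.563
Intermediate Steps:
s(n) = 4*n
(74 - 68)/(N + 54) + (s(7)/25)*79 = (74 - 68)/(18 + 54) + ((4*7)/25)*79 = 6/72 + (28*(1/25))*79 = 6*(1/72) + (28/25)*79 = 1/12 + 2212/25 = 26569/300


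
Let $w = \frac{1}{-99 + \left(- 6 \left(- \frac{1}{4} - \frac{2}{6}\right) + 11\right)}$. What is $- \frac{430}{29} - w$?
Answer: $- \frac{72612}{4901} \approx -14.816$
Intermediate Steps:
$w = - \frac{2}{169}$ ($w = \frac{1}{-99 + \left(- 6 \left(\left(-1\right) \frac{1}{4} - \frac{1}{3}\right) + 11\right)} = \frac{1}{-99 + \left(- 6 \left(- \frac{1}{4} - \frac{1}{3}\right) + 11\right)} = \frac{1}{-99 + \left(\left(-6\right) \left(- \frac{7}{12}\right) + 11\right)} = \frac{1}{-99 + \left(\frac{7}{2} + 11\right)} = \frac{1}{-99 + \frac{29}{2}} = \frac{1}{- \frac{169}{2}} = - \frac{2}{169} \approx -0.011834$)
$- \frac{430}{29} - w = - \frac{430}{29} - - \frac{2}{169} = \left(-430\right) \frac{1}{29} + \frac{2}{169} = - \frac{430}{29} + \frac{2}{169} = - \frac{72612}{4901}$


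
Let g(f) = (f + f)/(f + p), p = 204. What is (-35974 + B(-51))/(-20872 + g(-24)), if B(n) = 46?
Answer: 134730/78271 ≈ 1.7213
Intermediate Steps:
g(f) = 2*f/(204 + f) (g(f) = (f + f)/(f + 204) = (2*f)/(204 + f) = 2*f/(204 + f))
(-35974 + B(-51))/(-20872 + g(-24)) = (-35974 + 46)/(-20872 + 2*(-24)/(204 - 24)) = -35928/(-20872 + 2*(-24)/180) = -35928/(-20872 + 2*(-24)*(1/180)) = -35928/(-20872 - 4/15) = -35928/(-313084/15) = -35928*(-15/313084) = 134730/78271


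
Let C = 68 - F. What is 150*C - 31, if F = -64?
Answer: 19769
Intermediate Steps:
C = 132 (C = 68 - 1*(-64) = 68 + 64 = 132)
150*C - 31 = 150*132 - 31 = 19800 - 31 = 19769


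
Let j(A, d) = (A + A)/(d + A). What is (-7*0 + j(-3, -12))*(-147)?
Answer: -294/5 ≈ -58.800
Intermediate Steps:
j(A, d) = 2*A/(A + d) (j(A, d) = (2*A)/(A + d) = 2*A/(A + d))
(-7*0 + j(-3, -12))*(-147) = (-7*0 + 2*(-3)/(-3 - 12))*(-147) = (0 + 2*(-3)/(-15))*(-147) = (0 + 2*(-3)*(-1/15))*(-147) = (0 + 2/5)*(-147) = (2/5)*(-147) = -294/5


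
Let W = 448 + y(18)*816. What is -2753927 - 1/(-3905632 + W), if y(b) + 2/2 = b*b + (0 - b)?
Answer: -10069194305807/3656304 ≈ -2.7539e+6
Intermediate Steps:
y(b) = -1 + b**2 - b (y(b) = -1 + (b*b + (0 - b)) = -1 + (b**2 - b) = -1 + b**2 - b)
W = 249328 (W = 448 + (-1 + 18**2 - 1*18)*816 = 448 + (-1 + 324 - 18)*816 = 448 + 305*816 = 448 + 248880 = 249328)
-2753927 - 1/(-3905632 + W) = -2753927 - 1/(-3905632 + 249328) = -2753927 - 1/(-3656304) = -2753927 - 1*(-1/3656304) = -2753927 + 1/3656304 = -10069194305807/3656304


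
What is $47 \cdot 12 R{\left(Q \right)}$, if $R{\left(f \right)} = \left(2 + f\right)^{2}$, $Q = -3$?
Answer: $564$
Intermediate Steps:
$47 \cdot 12 R{\left(Q \right)} = 47 \cdot 12 \left(2 - 3\right)^{2} = 564 \left(-1\right)^{2} = 564 \cdot 1 = 564$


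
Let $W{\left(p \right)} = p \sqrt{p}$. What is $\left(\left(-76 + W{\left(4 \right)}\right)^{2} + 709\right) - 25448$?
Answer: $-20115$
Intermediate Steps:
$W{\left(p \right)} = p^{\frac{3}{2}}$
$\left(\left(-76 + W{\left(4 \right)}\right)^{2} + 709\right) - 25448 = \left(\left(-76 + 4^{\frac{3}{2}}\right)^{2} + 709\right) - 25448 = \left(\left(-76 + 8\right)^{2} + 709\right) - 25448 = \left(\left(-68\right)^{2} + 709\right) - 25448 = \left(4624 + 709\right) - 25448 = 5333 - 25448 = -20115$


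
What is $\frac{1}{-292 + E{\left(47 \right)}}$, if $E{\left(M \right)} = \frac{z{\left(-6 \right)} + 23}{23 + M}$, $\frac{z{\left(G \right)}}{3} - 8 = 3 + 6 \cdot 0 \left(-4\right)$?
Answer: $- \frac{5}{1456} \approx -0.0034341$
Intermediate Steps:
$z{\left(G \right)} = 33$ ($z{\left(G \right)} = 24 + 3 \left(3 + 6 \cdot 0 \left(-4\right)\right) = 24 + 3 \left(3 + 0 \left(-4\right)\right) = 24 + 3 \left(3 + 0\right) = 24 + 3 \cdot 3 = 24 + 9 = 33$)
$E{\left(M \right)} = \frac{56}{23 + M}$ ($E{\left(M \right)} = \frac{33 + 23}{23 + M} = \frac{56}{23 + M}$)
$\frac{1}{-292 + E{\left(47 \right)}} = \frac{1}{-292 + \frac{56}{23 + 47}} = \frac{1}{-292 + \frac{56}{70}} = \frac{1}{-292 + 56 \cdot \frac{1}{70}} = \frac{1}{-292 + \frac{4}{5}} = \frac{1}{- \frac{1456}{5}} = - \frac{5}{1456}$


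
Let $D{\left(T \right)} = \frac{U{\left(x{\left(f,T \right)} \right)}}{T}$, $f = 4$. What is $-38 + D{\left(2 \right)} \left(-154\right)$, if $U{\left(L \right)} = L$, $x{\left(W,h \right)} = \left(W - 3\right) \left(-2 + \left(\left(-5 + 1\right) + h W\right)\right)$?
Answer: $-192$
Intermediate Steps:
$x{\left(W,h \right)} = \left(-6 + W h\right) \left(-3 + W\right)$ ($x{\left(W,h \right)} = \left(-3 + W\right) \left(-2 + \left(-4 + W h\right)\right) = \left(-3 + W\right) \left(-6 + W h\right) = \left(-6 + W h\right) \left(-3 + W\right)$)
$D{\left(T \right)} = \frac{-6 + 4 T}{T}$ ($D{\left(T \right)} = \frac{18 - 24 + T 4^{2} - 12 T}{T} = \frac{18 - 24 + T 16 - 12 T}{T} = \frac{18 - 24 + 16 T - 12 T}{T} = \frac{-6 + 4 T}{T}$)
$-38 + D{\left(2 \right)} \left(-154\right) = -38 + \left(4 - \frac{6}{2}\right) \left(-154\right) = -38 + \left(4 - 3\right) \left(-154\right) = -38 + 1 \left(-154\right) = -38 - 154 = -192$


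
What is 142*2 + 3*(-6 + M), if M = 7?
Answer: 287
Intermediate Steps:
142*2 + 3*(-6 + M) = 142*2 + 3*(-6 + 7) = 284 + 3*1 = 284 + 3 = 287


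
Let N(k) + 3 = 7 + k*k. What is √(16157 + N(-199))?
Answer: 7*√1138 ≈ 236.14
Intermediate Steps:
N(k) = 4 + k² (N(k) = -3 + (7 + k*k) = -3 + (7 + k²) = 4 + k²)
√(16157 + N(-199)) = √(16157 + (4 + (-199)²)) = √(16157 + (4 + 39601)) = √(16157 + 39605) = √55762 = 7*√1138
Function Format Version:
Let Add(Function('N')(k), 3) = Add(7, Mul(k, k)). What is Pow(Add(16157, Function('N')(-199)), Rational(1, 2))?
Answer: Mul(7, Pow(1138, Rational(1, 2))) ≈ 236.14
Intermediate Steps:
Function('N')(k) = Add(4, Pow(k, 2)) (Function('N')(k) = Add(-3, Add(7, Mul(k, k))) = Add(-3, Add(7, Pow(k, 2))) = Add(4, Pow(k, 2)))
Pow(Add(16157, Function('N')(-199)), Rational(1, 2)) = Pow(Add(16157, Add(4, Pow(-199, 2))), Rational(1, 2)) = Pow(Add(16157, Add(4, 39601)), Rational(1, 2)) = Pow(Add(16157, 39605), Rational(1, 2)) = Pow(55762, Rational(1, 2)) = Mul(7, Pow(1138, Rational(1, 2)))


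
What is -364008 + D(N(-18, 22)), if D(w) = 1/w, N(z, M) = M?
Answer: -8008175/22 ≈ -3.6401e+5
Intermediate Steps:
-364008 + D(N(-18, 22)) = -364008 + 1/22 = -8008175/22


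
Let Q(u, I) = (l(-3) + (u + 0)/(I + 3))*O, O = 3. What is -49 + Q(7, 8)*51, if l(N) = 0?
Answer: 532/11 ≈ 48.364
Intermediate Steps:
Q(u, I) = 3*u/(3 + I) (Q(u, I) = (0 + (u + 0)/(I + 3))*3 = (0 + u/(3 + I))*3 = (u/(3 + I))*3 = 3*u/(3 + I))
-49 + Q(7, 8)*51 = -49 + (3*7/(3 + 8))*51 = -49 + (3*7/11)*51 = -49 + (3*7*(1/11))*51 = -49 + (21/11)*51 = -49 + 1071/11 = 532/11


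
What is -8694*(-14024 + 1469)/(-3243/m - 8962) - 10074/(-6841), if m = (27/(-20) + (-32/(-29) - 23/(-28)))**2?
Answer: -169447976602150233/29153295381173 ≈ -5812.3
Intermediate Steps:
m = 1361889/4120900 (m = (27*(-1/20) + (-32*(-1/29) - 23*(-1/28)))**2 = (-27/20 + (32/29 + 23/28))**2 = (-27/20 + 1563/812)**2 = (1167/2030)**2 = 1361889/4120900 ≈ 0.33048)
-8694*(-14024 + 1469)/(-3243/m - 8962) - 10074/(-6841) = -8694*(-14024 + 1469)/(-3243/1361889/4120900 - 8962) - 10074/(-6841) = -8694*(-12555/(-3243*4120900/1361889 - 8962)) - 10074*(-1/6841) = -8694*(-12555/(-4454692900/453963 - 8962)) + 10074/6841 = -8694/((-8523109306/453963*(-1/12555))) + 10074/6841 = -8694/8523109306/5699505465 + 10074/6841 = -8694*5699505465/8523109306 + 10074/6841 = -24775750256355/4261554653 + 10074/6841 = -169447976602150233/29153295381173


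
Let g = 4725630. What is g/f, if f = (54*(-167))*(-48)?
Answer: 262535/24048 ≈ 10.917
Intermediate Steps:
f = 432864 (f = -9018*(-48) = 432864)
g/f = 4725630/432864 = 4725630*(1/432864) = 262535/24048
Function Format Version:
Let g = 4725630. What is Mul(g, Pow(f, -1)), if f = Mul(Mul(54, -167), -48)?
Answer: Rational(262535, 24048) ≈ 10.917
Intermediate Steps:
f = 432864 (f = Mul(-9018, -48) = 432864)
Mul(g, Pow(f, -1)) = Mul(4725630, Pow(432864, -1)) = Mul(4725630, Rational(1, 432864)) = Rational(262535, 24048)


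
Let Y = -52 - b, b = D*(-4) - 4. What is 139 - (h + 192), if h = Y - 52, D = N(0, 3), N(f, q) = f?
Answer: 47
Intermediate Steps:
D = 0
b = -4 (b = 0*(-4) - 4 = 0 - 4 = -4)
Y = -48 (Y = -52 - 1*(-4) = -52 + 4 = -48)
h = -100 (h = -48 - 52 = -100)
139 - (h + 192) = 139 - (-100 + 192) = 139 - 1*92 = 139 - 92 = 47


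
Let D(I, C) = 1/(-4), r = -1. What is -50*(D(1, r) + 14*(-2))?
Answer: 2825/2 ≈ 1412.5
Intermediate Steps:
D(I, C) = -1/4
-50*(D(1, r) + 14*(-2)) = -50*(-1/4 + 14*(-2)) = -50*(-1/4 - 28) = -50*(-113/4) = 2825/2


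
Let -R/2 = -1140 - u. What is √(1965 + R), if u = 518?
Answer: √5281 ≈ 72.671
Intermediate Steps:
R = 3316 (R = -2*(-1140 - 1*518) = -2*(-1140 - 518) = -2*(-1658) = 3316)
√(1965 + R) = √(1965 + 3316) = √5281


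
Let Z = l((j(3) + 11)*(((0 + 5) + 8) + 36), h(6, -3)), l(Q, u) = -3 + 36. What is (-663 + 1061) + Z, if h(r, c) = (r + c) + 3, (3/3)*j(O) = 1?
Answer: 431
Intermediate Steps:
j(O) = 1
h(r, c) = 3 + c + r (h(r, c) = (c + r) + 3 = 3 + c + r)
l(Q, u) = 33
Z = 33
(-663 + 1061) + Z = (-663 + 1061) + 33 = 398 + 33 = 431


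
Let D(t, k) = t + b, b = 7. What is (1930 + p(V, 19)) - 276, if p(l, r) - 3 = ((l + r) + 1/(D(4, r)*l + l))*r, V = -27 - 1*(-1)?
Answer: 475469/312 ≈ 1523.9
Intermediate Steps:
D(t, k) = 7 + t (D(t, k) = t + 7 = 7 + t)
V = -26 (V = -27 + 1 = -26)
p(l, r) = 3 + r*(l + r + 1/(12*l)) (p(l, r) = 3 + ((l + r) + 1/((7 + 4)*l + l))*r = 3 + ((l + r) + 1/(11*l + l))*r = 3 + ((l + r) + 1/(12*l))*r = 3 + (l + r + 1/(12*l))*r = 3 + r*(l + r + 1/(12*l)))
(1930 + p(V, 19)) - 276 = (1930 + (3 + 19**2 - 26*19 + (1/12)*19/(-26))) - 276 = (1930 + (3 + 361 - 494 + (1/12)*19*(-1/26))) - 276 = (1930 + (3 + 361 - 494 - 19/312)) - 276 = (1930 - 40579/312) - 276 = 561581/312 - 276 = 475469/312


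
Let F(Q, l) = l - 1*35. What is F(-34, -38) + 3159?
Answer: 3086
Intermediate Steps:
F(Q, l) = -35 + l (F(Q, l) = l - 35 = -35 + l)
F(-34, -38) + 3159 = (-35 - 38) + 3159 = -73 + 3159 = 3086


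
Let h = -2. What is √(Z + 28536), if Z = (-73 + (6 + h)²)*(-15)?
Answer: √29391 ≈ 171.44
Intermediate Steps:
Z = 855 (Z = (-73 + (6 - 2)²)*(-15) = (-73 + 4²)*(-15) = (-73 + 16)*(-15) = -57*(-15) = 855)
√(Z + 28536) = √(855 + 28536) = √29391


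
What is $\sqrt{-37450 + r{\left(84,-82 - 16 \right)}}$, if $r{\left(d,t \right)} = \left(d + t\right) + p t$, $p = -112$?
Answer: $2 i \sqrt{6622} \approx 162.75 i$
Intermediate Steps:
$r{\left(d,t \right)} = d - 111 t$ ($r{\left(d,t \right)} = \left(d + t\right) - 112 t = d - 111 t$)
$\sqrt{-37450 + r{\left(84,-82 - 16 \right)}} = \sqrt{-37450 - \left(-84 + 111 \left(-82 - 16\right)\right)} = \sqrt{-37450 + \left(84 - -10878\right)} = \sqrt{-37450 + \left(84 + 10878\right)} = \sqrt{-37450 + 10962} = \sqrt{-26488} = 2 i \sqrt{6622}$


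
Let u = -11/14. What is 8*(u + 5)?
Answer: 236/7 ≈ 33.714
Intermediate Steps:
u = -11/14 (u = -11*1/14 = -11/14 ≈ -0.78571)
8*(u + 5) = 8*(-11/14 + 5) = 8*(59/14) = 236/7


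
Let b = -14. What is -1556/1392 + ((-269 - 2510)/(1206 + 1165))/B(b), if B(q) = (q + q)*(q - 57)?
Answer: -16379797/14645667 ≈ -1.1184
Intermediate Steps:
B(q) = 2*q*(-57 + q) (B(q) = (2*q)*(-57 + q) = 2*q*(-57 + q))
-1556/1392 + ((-269 - 2510)/(1206 + 1165))/B(b) = -1556/1392 + ((-269 - 2510)/(1206 + 1165))/((2*(-14)*(-57 - 14))) = -1556*1/1392 + (-2779/2371)/((2*(-14)*(-71))) = -389/348 - 2779*1/2371/1988 = -389/348 - 2779/2371*1/1988 = -389/348 - 397/673364 = -16379797/14645667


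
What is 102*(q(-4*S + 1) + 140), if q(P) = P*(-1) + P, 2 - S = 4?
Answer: 14280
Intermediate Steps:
S = -2 (S = 2 - 1*4 = 2 - 4 = -2)
q(P) = 0 (q(P) = -P + P = 0)
102*(q(-4*S + 1) + 140) = 102*(0 + 140) = 102*140 = 14280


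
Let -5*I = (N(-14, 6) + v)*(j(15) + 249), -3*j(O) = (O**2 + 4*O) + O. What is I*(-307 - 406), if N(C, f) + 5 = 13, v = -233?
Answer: -4780665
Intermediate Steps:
N(C, f) = 8 (N(C, f) = -5 + 13 = 8)
j(O) = -5*O/3 - O**2/3 (j(O) = -((O**2 + 4*O) + O)/3 = -(O**2 + 5*O)/3 = -5*O/3 - O**2/3)
I = 6705 (I = -(8 - 233)*(-1/3*15*(5 + 15) + 249)/5 = -(-45)*(-1/3*15*20 + 249) = -(-45)*(-100 + 249) = -(-45)*149 = -1/5*(-33525) = 6705)
I*(-307 - 406) = 6705*(-307 - 406) = 6705*(-713) = -4780665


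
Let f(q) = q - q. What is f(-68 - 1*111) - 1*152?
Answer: -152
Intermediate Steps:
f(q) = 0
f(-68 - 1*111) - 1*152 = 0 - 1*152 = 0 - 152 = -152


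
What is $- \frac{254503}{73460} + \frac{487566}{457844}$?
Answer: $- \frac{20176518293}{8408305060} \approx -2.3996$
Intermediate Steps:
$- \frac{254503}{73460} + \frac{487566}{457844} = \left(-254503\right) \frac{1}{73460} + 487566 \cdot \frac{1}{457844} = - \frac{254503}{73460} + \frac{243783}{228922} = - \frac{20176518293}{8408305060}$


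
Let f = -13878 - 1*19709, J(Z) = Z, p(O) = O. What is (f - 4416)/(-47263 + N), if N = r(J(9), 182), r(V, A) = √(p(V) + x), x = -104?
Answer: 1796135789/2233791264 + 38003*I*√95/2233791264 ≈ 0.80408 + 0.00016582*I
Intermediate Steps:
r(V, A) = √(-104 + V) (r(V, A) = √(V - 104) = √(-104 + V))
N = I*√95 (N = √(-104 + 9) = √(-95) = I*√95 ≈ 9.7468*I)
f = -33587 (f = -13878 - 19709 = -33587)
(f - 4416)/(-47263 + N) = (-33587 - 4416)/(-47263 + I*√95) = -38003/(-47263 + I*√95)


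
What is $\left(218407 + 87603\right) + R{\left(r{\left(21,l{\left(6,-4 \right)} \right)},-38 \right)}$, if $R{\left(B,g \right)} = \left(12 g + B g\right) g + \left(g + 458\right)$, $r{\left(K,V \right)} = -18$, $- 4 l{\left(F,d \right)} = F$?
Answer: $297766$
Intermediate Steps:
$l{\left(F,d \right)} = - \frac{F}{4}$
$R{\left(B,g \right)} = 458 + g + g \left(12 g + B g\right)$ ($R{\left(B,g \right)} = g \left(12 g + B g\right) + \left(458 + g\right) = 458 + g + g \left(12 g + B g\right)$)
$\left(218407 + 87603\right) + R{\left(r{\left(21,l{\left(6,-4 \right)} \right)},-38 \right)} = \left(218407 + 87603\right) + \left(458 - 38 + 12 \left(-38\right)^{2} - 18 \left(-38\right)^{2}\right) = 306010 + \left(458 - 38 + 12 \cdot 1444 - 25992\right) = 306010 + \left(458 - 38 + 17328 - 25992\right) = 306010 - 8244 = 297766$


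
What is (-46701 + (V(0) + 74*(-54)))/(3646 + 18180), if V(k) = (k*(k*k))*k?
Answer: -50697/21826 ≈ -2.3228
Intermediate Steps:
V(k) = k⁴ (V(k) = (k*k²)*k = k³*k = k⁴)
(-46701 + (V(0) + 74*(-54)))/(3646 + 18180) = (-46701 + (0⁴ + 74*(-54)))/(3646 + 18180) = (-46701 + (0 - 3996))/21826 = (-46701 - 3996)*(1/21826) = -50697*1/21826 = -50697/21826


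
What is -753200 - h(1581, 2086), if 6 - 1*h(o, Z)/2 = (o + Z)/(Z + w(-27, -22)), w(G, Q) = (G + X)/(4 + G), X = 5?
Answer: -18077003659/24000 ≈ -7.5321e+5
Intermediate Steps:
w(G, Q) = (5 + G)/(4 + G) (w(G, Q) = (G + 5)/(4 + G) = (5 + G)/(4 + G))
h(o, Z) = 12 - 2*(Z + o)/(22/23 + Z) (h(o, Z) = 12 - 2*(o + Z)/(Z + (5 - 27)/(4 - 27)) = 12 - 2*(Z + o)/(Z - 22/(-23)) = 12 - 2*(Z + o)/(Z - 1/23*(-22)) = 12 - 2*(Z + o)/(Z + 22/23) = 12 - 2*(Z + o)/(22/23 + Z))
-753200 - h(1581, 2086) = -753200 - 2*(132 - 23*1581 + 115*2086)/(22 + 23*2086) = -753200 - 2*(132 - 36363 + 239890)/(22 + 47978) = -753200 - 2*203659/48000 = -753200 - 1*203659/24000 = -753200 - 203659/24000 = -18077003659/24000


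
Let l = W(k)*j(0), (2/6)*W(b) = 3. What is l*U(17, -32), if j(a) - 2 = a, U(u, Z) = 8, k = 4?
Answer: 144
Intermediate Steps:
W(b) = 9 (W(b) = 3*3 = 9)
j(a) = 2 + a
l = 18 (l = 9*(2 + 0) = 9*2 = 18)
l*U(17, -32) = 18*8 = 144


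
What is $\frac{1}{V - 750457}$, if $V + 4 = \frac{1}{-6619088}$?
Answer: $- \frac{6619088}{4967367399569} \approx -1.3325 \cdot 10^{-6}$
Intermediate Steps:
$V = - \frac{26476353}{6619088}$ ($V = -4 + \frac{1}{-6619088} = -4 - \frac{1}{6619088} = - \frac{26476353}{6619088} \approx -4.0$)
$\frac{1}{V - 750457} = \frac{1}{- \frac{26476353}{6619088} - 750457} = \frac{1}{- \frac{4967367399569}{6619088}} = - \frac{6619088}{4967367399569}$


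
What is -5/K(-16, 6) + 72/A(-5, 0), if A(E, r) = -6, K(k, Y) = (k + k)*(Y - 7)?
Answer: -389/32 ≈ -12.156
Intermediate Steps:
K(k, Y) = 2*k*(-7 + Y) (K(k, Y) = (2*k)*(-7 + Y) = 2*k*(-7 + Y))
-5/K(-16, 6) + 72/A(-5, 0) = -5*(-1/(32*(-7 + 6))) + 72/(-6) = -5/(2*(-16)*(-1)) + 72*(-⅙) = -5/32 - 12 = -389/32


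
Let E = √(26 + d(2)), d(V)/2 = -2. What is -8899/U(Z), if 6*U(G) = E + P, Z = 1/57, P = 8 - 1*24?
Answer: 142384/39 + 8899*√22/39 ≈ 4721.1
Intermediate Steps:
d(V) = -4 (d(V) = 2*(-2) = -4)
P = -16 (P = 8 - 24 = -16)
Z = 1/57 ≈ 0.017544
E = √22 (E = √(26 - 4) = √22 ≈ 4.6904)
U(G) = -8/3 + √22/6 (U(G) = (√22 - 16)/6 = (-16 + √22)/6 = -8/3 + √22/6)
-8899/U(Z) = -8899/(-8/3 + √22/6)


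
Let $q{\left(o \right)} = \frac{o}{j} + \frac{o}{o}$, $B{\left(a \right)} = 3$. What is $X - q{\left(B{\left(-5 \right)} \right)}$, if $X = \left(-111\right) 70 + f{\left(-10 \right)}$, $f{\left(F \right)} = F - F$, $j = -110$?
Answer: $- \frac{854807}{110} \approx -7771.0$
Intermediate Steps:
$f{\left(F \right)} = 0$
$q{\left(o \right)} = 1 - \frac{o}{110}$ ($q{\left(o \right)} = \frac{o}{-110} + \frac{o}{o} = o \left(- \frac{1}{110}\right) + 1 = - \frac{o}{110} + 1 = 1 - \frac{o}{110}$)
$X = -7770$ ($X = \left(-111\right) 70 + 0 = -7770 + 0 = -7770$)
$X - q{\left(B{\left(-5 \right)} \right)} = -7770 - \left(1 - \frac{3}{110}\right) = -7770 - \frac{107}{110} = - \frac{854807}{110}$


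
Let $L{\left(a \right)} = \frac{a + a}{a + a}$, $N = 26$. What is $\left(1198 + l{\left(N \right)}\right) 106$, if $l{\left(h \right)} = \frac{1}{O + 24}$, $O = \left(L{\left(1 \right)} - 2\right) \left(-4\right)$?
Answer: $\frac{1777885}{14} \approx 1.2699 \cdot 10^{5}$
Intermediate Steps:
$L{\left(a \right)} = 1$ ($L{\left(a \right)} = \frac{2 a}{2 a} = 2 a \frac{1}{2 a} = 1$)
$O = 4$ ($O = \left(1 - 2\right) \left(-4\right) = \left(-1\right) \left(-4\right) = 4$)
$l{\left(h \right)} = \frac{1}{28}$ ($l{\left(h \right)} = \frac{1}{4 + 24} = \frac{1}{28}$)
$\left(1198 + l{\left(N \right)}\right) 106 = \left(1198 + \frac{1}{28}\right) 106 = \frac{33545}{28} \cdot 106 = \frac{1777885}{14}$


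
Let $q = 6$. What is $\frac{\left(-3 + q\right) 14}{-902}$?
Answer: $- \frac{21}{451} \approx -0.046563$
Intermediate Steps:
$\frac{\left(-3 + q\right) 14}{-902} = \frac{\left(-3 + 6\right) 14}{-902} = 3 \cdot 14 \left(- \frac{1}{902}\right) = 42 \left(- \frac{1}{902}\right) = - \frac{21}{451}$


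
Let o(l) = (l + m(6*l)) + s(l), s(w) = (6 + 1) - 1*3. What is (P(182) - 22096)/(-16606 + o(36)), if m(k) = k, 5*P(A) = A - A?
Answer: 11048/8175 ≈ 1.3514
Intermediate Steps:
P(A) = 0 (P(A) = (A - A)/5 = (⅕)*0 = 0)
s(w) = 4 (s(w) = 7 - 3 = 4)
o(l) = 4 + 7*l (o(l) = (l + 6*l) + 4 = 7*l + 4 = 4 + 7*l)
(P(182) - 22096)/(-16606 + o(36)) = (0 - 22096)/(-16606 + (4 + 7*36)) = -22096/(-16606 + (4 + 252)) = -22096/(-16606 + 256) = -22096/(-16350) = -22096*(-1/16350) = 11048/8175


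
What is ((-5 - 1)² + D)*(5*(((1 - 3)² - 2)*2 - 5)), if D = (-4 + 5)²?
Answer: -185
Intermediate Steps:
D = 1 (D = 1² = 1)
((-5 - 1)² + D)*(5*(((1 - 3)² - 2)*2 - 5)) = ((-5 - 1)² + 1)*(5*(((1 - 3)² - 2)*2 - 5)) = ((-6)² + 1)*(5*(((-2)² - 2)*2 - 5)) = (36 + 1)*(5*((4 - 2)*2 - 5)) = 37*(5*(2*2 - 5)) = 37*(5*(4 - 5)) = 37*(5*(-1)) = 37*(-5) = -185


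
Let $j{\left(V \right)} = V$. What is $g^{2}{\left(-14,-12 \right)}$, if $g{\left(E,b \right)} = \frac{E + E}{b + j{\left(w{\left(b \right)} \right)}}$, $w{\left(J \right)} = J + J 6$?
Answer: $\frac{49}{576} \approx 0.085069$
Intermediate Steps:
$w{\left(J \right)} = 7 J$ ($w{\left(J \right)} = J + 6 J = 7 J$)
$g{\left(E,b \right)} = \frac{E}{4 b}$ ($g{\left(E,b \right)} = \frac{E + E}{b + 7 b} = \frac{2 E}{8 b} = 2 E \frac{1}{8 b} = \frac{E}{4 b}$)
$g^{2}{\left(-14,-12 \right)} = \left(\frac{1}{4} \left(-14\right) \frac{1}{-12}\right)^{2} = \left(\frac{1}{4} \left(-14\right) \left(- \frac{1}{12}\right)\right)^{2} = \left(\frac{7}{24}\right)^{2} = \frac{49}{576}$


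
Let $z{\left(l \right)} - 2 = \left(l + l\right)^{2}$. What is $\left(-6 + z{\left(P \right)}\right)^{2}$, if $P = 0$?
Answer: $16$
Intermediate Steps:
$z{\left(l \right)} = 2 + 4 l^{2}$ ($z{\left(l \right)} = 2 + \left(l + l\right)^{2} = 2 + \left(2 l\right)^{2} = 2 + 4 l^{2}$)
$\left(-6 + z{\left(P \right)}\right)^{2} = \left(-6 + \left(2 + 4 \cdot 0^{2}\right)\right)^{2} = \left(-6 + \left(2 + 4 \cdot 0\right)\right)^{2} = \left(-6 + \left(2 + 0\right)\right)^{2} = \left(-6 + 2\right)^{2} = \left(-4\right)^{2} = 16$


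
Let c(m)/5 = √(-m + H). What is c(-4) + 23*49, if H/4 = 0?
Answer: 1137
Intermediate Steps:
H = 0 (H = 4*0 = 0)
c(m) = 5*√(-m) (c(m) = 5*√(-m + 0) = 5*√(-m))
c(-4) + 23*49 = 5*√(-1*(-4)) + 23*49 = 5*√4 + 1127 = 5*2 + 1127 = 10 + 1127 = 1137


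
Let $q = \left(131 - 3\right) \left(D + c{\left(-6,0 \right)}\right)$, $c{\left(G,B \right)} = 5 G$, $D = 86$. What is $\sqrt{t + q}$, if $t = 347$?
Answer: $3 \sqrt{835} \approx 86.689$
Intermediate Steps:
$q = 7168$ ($q = \left(131 - 3\right) \left(86 + 5 \left(-6\right)\right) = 128 \left(86 - 30\right) = 128 \cdot 56 = 7168$)
$\sqrt{t + q} = \sqrt{347 + 7168} = \sqrt{7515} = 3 \sqrt{835}$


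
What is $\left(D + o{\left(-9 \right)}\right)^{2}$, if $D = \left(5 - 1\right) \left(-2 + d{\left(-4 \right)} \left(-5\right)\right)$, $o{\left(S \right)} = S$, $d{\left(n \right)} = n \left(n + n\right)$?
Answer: $431649$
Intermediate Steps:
$d{\left(n \right)} = 2 n^{2}$ ($d{\left(n \right)} = n 2 n = 2 n^{2}$)
$D = -648$ ($D = \left(5 - 1\right) \left(-2 + 2 \left(-4\right)^{2} \left(-5\right)\right) = 4 \left(-2 + 2 \cdot 16 \left(-5\right)\right) = 4 \left(-2 + 32 \left(-5\right)\right) = 4 \left(-2 - 160\right) = 4 \left(-162\right) = -648$)
$\left(D + o{\left(-9 \right)}\right)^{2} = \left(-648 - 9\right)^{2} = \left(-657\right)^{2} = 431649$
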